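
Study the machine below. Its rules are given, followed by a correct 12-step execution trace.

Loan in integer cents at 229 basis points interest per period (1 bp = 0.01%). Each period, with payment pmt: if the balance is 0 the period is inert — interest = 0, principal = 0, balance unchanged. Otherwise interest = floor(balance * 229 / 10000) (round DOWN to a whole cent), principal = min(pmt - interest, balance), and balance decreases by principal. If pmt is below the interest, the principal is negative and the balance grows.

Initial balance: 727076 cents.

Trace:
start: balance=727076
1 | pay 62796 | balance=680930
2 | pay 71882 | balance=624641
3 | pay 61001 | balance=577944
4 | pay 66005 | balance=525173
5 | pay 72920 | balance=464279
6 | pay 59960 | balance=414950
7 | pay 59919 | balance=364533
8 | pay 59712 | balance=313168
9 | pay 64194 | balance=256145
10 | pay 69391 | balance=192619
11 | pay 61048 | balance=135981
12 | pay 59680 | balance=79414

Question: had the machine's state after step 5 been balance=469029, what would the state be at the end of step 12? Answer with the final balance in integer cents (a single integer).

84980

state after step 5 := balance=469029
6 | pay 59960 | balance=419809
7 | pay 59919 | balance=369503
8 | pay 59712 | balance=318252
9 | pay 64194 | balance=261345
10 | pay 69391 | balance=197938
11 | pay 61048 | balance=141422
12 | pay 59680 | balance=84980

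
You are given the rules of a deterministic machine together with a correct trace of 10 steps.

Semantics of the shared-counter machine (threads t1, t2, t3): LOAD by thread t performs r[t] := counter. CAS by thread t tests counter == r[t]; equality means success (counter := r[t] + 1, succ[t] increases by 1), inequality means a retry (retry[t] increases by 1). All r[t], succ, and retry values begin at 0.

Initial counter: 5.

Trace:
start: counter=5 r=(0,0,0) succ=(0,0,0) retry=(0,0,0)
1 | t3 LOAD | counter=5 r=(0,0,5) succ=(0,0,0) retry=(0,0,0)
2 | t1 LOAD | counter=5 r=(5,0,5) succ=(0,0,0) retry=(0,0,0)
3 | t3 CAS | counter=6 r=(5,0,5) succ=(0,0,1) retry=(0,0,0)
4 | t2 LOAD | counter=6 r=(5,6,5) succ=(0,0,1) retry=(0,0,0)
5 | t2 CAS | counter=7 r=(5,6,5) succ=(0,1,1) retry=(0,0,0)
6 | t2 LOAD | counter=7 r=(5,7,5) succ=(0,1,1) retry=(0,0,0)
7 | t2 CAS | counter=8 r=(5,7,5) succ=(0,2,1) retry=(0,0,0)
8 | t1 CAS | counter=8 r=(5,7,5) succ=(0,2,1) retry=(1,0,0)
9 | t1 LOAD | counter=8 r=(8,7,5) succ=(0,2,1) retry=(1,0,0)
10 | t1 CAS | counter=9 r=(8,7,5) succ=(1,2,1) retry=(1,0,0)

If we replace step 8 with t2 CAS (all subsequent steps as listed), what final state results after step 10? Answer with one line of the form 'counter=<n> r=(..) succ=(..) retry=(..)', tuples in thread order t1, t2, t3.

counter=9 r=(8,7,5) succ=(1,2,1) retry=(0,1,0)

(re-executing from step 8 with the substitution; state before step 8: counter=8 r=(5,7,5) succ=(0,2,1) retry=(0,0,0))
8 | t2 CAS | counter=8 r=(5,7,5) succ=(0,2,1) retry=(0,1,0)
9 | t1 LOAD | counter=8 r=(8,7,5) succ=(0,2,1) retry=(0,1,0)
10 | t1 CAS | counter=9 r=(8,7,5) succ=(1,2,1) retry=(0,1,0)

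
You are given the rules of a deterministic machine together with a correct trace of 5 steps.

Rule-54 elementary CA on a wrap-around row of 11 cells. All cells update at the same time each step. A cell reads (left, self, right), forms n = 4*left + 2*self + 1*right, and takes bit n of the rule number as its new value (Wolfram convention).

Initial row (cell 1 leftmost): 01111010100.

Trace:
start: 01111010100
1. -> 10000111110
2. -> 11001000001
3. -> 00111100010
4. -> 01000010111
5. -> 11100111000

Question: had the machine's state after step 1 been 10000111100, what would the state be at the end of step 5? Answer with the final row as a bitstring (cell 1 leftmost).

state after step 1 := 10000111100
2. -> 11001000011
3. -> 00111100100
4. -> 01000011110
5. -> 11100100001

11100100001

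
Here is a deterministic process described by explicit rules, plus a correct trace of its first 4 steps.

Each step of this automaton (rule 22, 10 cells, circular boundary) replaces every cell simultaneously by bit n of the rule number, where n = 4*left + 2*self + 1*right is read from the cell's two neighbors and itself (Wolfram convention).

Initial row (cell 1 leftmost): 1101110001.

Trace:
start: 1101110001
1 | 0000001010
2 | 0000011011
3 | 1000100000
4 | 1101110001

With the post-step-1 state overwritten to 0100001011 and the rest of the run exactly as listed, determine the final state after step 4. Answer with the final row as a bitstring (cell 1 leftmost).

1110011111

state after step 1 := 0100001011
2 | 0110011000
3 | 1001100100
4 | 1110011111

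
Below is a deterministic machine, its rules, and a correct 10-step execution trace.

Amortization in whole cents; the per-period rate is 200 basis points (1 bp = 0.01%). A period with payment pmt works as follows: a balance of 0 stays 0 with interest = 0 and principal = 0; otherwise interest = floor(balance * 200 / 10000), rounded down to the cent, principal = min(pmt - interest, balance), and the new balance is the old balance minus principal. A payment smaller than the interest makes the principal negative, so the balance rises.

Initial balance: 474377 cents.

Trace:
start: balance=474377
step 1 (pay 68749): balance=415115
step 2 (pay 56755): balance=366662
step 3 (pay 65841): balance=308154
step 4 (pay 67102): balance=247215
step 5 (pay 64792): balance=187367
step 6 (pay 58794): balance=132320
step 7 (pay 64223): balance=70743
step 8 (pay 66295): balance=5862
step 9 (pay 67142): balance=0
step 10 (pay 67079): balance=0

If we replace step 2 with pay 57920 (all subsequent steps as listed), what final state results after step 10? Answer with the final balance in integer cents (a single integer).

0

(re-executing from step 2 with the substitution; state before step 2: balance=415115)
step 2 (pay 57920): balance=365497
step 3 (pay 65841): balance=306965
step 4 (pay 67102): balance=246002
step 5 (pay 64792): balance=186130
step 6 (pay 58794): balance=131058
step 7 (pay 64223): balance=69456
step 8 (pay 66295): balance=4550
step 9 (pay 67142): balance=0
step 10 (pay 67079): balance=0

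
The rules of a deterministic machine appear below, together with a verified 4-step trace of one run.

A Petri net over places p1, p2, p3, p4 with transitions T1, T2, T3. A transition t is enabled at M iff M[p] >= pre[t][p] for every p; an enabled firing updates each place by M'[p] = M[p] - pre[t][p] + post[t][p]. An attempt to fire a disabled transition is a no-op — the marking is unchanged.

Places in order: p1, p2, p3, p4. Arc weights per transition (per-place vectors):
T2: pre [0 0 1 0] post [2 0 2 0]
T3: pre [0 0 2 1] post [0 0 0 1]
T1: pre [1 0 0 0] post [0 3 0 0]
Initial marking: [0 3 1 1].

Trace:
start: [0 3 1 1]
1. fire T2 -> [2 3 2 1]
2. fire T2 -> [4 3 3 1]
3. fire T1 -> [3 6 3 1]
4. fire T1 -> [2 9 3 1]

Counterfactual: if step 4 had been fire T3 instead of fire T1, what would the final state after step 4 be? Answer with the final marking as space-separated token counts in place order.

3 6 1 1

(re-executing from step 4 with the substitution; state before step 4: [3 6 3 1])
4. fire T3 -> [3 6 1 1]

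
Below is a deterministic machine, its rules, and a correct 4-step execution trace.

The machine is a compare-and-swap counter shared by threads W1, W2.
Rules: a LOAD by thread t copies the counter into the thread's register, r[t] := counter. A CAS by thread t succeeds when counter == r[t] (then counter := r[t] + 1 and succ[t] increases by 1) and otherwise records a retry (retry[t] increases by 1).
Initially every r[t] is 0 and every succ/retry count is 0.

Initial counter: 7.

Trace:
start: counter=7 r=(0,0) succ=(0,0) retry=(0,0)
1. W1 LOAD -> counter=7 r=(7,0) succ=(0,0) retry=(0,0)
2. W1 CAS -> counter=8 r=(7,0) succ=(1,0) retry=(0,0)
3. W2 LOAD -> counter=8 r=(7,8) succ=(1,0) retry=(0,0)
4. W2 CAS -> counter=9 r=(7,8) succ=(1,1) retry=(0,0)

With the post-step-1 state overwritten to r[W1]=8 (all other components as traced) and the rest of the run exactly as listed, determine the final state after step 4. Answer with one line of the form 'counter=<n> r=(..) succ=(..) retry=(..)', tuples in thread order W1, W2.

state after step 1 := counter=7 r=(8,0) succ=(0,0) retry=(0,0)
2. W1 CAS -> counter=7 r=(8,0) succ=(0,0) retry=(1,0)
3. W2 LOAD -> counter=7 r=(8,7) succ=(0,0) retry=(1,0)
4. W2 CAS -> counter=8 r=(8,7) succ=(0,1) retry=(1,0)

counter=8 r=(8,7) succ=(0,1) retry=(1,0)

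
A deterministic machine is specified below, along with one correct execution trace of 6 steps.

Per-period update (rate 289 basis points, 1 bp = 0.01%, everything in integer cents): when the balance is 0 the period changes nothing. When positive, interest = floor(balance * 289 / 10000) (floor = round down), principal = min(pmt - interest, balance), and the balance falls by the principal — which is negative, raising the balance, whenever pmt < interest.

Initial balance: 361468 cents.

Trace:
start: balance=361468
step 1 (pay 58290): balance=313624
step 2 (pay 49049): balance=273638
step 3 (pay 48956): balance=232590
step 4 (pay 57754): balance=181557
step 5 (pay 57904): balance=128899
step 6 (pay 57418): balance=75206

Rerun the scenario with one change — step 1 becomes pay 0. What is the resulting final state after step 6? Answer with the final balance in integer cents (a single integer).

(re-executing from step 1 with the substitution; state before step 1: balance=361468)
step 1 (pay 0): balance=371914
step 2 (pay 49049): balance=333613
step 3 (pay 48956): balance=294298
step 4 (pay 57754): balance=245049
step 5 (pay 57904): balance=194226
step 6 (pay 57418): balance=142421

142421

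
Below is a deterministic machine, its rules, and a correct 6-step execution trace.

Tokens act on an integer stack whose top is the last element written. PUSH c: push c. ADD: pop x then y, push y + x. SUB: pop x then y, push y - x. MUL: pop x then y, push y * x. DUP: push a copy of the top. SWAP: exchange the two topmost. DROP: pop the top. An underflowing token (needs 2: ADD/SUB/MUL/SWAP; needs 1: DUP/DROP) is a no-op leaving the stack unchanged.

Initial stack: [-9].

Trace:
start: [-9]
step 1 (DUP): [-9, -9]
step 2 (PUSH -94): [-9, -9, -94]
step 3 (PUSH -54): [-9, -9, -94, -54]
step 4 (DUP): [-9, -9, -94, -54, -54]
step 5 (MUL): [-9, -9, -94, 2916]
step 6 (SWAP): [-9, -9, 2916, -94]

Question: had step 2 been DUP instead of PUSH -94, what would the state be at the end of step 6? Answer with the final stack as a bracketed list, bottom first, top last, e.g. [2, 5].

(re-executing from step 2 with the substitution; state before step 2: [-9, -9])
step 2 (DUP): [-9, -9, -9]
step 3 (PUSH -54): [-9, -9, -9, -54]
step 4 (DUP): [-9, -9, -9, -54, -54]
step 5 (MUL): [-9, -9, -9, 2916]
step 6 (SWAP): [-9, -9, 2916, -9]

[-9, -9, 2916, -9]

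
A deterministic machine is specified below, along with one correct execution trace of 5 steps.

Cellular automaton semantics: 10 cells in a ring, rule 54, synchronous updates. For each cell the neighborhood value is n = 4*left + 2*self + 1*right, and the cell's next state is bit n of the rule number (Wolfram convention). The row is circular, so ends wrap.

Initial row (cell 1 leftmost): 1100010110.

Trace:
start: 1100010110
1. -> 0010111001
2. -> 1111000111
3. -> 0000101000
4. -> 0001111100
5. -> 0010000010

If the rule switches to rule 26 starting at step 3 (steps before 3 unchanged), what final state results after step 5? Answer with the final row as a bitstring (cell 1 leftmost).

(re-executing steps 3..5 under rule 26; state before step 3: 1111000111)
3. -> 0000101100
4. -> 0001001010
5. -> 0010110001

0010110001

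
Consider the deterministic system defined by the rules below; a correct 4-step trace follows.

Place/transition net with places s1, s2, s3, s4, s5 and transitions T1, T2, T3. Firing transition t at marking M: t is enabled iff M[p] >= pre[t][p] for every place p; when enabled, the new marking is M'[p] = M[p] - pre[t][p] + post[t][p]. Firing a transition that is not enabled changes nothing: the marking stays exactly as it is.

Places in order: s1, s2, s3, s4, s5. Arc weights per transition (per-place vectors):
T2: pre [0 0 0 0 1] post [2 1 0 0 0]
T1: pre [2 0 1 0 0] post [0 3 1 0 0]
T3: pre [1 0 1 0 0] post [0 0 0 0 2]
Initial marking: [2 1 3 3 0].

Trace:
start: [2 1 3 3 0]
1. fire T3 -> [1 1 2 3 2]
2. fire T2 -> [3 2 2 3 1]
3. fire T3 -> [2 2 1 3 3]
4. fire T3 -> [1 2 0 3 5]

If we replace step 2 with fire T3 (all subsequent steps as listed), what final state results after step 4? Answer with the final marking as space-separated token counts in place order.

(re-executing from step 2 with the substitution; state before step 2: [1 1 2 3 2])
2. fire T3 -> [0 1 1 3 4]
3. fire T3 -> [0 1 1 3 4]
4. fire T3 -> [0 1 1 3 4]

0 1 1 3 4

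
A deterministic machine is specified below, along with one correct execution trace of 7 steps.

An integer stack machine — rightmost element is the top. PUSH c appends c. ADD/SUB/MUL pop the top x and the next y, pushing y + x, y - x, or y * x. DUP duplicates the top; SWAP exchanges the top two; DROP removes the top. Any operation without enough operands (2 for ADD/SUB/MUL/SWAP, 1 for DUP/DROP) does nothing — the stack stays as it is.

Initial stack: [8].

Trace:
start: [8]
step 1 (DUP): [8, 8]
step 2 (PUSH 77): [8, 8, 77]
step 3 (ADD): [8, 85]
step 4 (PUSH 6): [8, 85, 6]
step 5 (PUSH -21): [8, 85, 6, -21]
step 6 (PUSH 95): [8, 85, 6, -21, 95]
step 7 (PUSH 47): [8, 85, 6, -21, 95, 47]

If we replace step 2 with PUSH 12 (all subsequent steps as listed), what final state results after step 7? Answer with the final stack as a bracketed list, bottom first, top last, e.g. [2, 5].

[8, 20, 6, -21, 95, 47]

(re-executing from step 2 with the substitution; state before step 2: [8, 8])
step 2 (PUSH 12): [8, 8, 12]
step 3 (ADD): [8, 20]
step 4 (PUSH 6): [8, 20, 6]
step 5 (PUSH -21): [8, 20, 6, -21]
step 6 (PUSH 95): [8, 20, 6, -21, 95]
step 7 (PUSH 47): [8, 20, 6, -21, 95, 47]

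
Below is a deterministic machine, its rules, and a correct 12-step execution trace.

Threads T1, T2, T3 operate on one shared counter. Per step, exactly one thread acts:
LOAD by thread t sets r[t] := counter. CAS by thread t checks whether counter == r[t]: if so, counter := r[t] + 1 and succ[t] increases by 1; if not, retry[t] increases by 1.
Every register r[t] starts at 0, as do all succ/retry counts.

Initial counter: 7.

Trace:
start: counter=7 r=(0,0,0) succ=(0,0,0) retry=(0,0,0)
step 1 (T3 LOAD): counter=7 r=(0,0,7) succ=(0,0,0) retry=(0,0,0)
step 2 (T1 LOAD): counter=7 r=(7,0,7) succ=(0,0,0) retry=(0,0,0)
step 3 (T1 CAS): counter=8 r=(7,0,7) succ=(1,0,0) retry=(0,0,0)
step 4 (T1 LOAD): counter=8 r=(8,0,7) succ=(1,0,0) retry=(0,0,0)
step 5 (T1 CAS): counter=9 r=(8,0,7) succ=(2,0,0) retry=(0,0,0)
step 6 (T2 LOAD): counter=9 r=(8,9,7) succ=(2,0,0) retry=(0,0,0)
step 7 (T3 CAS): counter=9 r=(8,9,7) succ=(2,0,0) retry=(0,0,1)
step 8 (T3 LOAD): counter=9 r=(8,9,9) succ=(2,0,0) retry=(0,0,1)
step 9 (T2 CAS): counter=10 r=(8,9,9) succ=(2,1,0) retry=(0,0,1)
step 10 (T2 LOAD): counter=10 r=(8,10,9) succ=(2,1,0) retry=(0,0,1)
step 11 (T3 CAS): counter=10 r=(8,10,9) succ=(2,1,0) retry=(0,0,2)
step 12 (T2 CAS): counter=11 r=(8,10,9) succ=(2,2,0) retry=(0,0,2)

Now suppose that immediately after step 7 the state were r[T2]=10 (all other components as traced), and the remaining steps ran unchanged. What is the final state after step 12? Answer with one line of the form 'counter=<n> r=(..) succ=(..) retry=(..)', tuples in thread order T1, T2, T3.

state after step 7 := counter=9 r=(8,10,7) succ=(2,0,0) retry=(0,0,1)
step 8 (T3 LOAD): counter=9 r=(8,10,9) succ=(2,0,0) retry=(0,0,1)
step 9 (T2 CAS): counter=9 r=(8,10,9) succ=(2,0,0) retry=(0,1,1)
step 10 (T2 LOAD): counter=9 r=(8,9,9) succ=(2,0,0) retry=(0,1,1)
step 11 (T3 CAS): counter=10 r=(8,9,9) succ=(2,0,1) retry=(0,1,1)
step 12 (T2 CAS): counter=10 r=(8,9,9) succ=(2,0,1) retry=(0,2,1)

counter=10 r=(8,9,9) succ=(2,0,1) retry=(0,2,1)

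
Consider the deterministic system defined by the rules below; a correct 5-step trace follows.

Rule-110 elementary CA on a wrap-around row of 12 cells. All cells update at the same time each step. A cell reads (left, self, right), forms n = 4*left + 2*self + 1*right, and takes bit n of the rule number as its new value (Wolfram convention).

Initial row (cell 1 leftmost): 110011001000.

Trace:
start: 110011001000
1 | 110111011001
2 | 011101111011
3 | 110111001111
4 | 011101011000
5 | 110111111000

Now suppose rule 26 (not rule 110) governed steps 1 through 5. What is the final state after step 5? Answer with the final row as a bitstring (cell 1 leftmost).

(re-executing steps 1..5 under rule 26; state before step 1: 110011001000)
1 | 101110110101
2 | 001000100001
3 | 110101010010
4 | 100000001100
5 | 010000011011

010000011011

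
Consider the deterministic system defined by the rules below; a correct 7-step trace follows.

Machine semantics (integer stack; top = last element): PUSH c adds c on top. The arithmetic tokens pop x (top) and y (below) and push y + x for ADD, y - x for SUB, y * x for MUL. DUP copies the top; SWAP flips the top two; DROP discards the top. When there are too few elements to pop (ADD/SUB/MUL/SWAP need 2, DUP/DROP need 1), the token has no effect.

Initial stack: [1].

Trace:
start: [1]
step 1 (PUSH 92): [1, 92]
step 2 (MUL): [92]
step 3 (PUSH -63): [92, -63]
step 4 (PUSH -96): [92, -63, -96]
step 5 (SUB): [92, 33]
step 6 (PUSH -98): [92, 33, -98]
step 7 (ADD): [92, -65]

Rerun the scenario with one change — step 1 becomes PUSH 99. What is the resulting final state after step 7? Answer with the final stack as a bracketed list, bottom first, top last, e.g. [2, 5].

[99, -65]

(re-executing from step 1 with the substitution; state before step 1: [1])
step 1 (PUSH 99): [1, 99]
step 2 (MUL): [99]
step 3 (PUSH -63): [99, -63]
step 4 (PUSH -96): [99, -63, -96]
step 5 (SUB): [99, 33]
step 6 (PUSH -98): [99, 33, -98]
step 7 (ADD): [99, -65]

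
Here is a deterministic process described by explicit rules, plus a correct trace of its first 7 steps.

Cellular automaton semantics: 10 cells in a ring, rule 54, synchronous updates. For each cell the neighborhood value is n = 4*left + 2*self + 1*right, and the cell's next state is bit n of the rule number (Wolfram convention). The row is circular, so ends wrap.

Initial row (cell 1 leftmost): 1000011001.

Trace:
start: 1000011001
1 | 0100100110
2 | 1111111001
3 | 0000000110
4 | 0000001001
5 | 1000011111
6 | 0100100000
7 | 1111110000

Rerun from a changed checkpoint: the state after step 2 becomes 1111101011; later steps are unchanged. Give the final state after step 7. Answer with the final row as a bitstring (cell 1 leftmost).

1111011101

state after step 2 := 1111101011
3 | 0000011100
4 | 0000100010
5 | 0001110111
6 | 1010001000
7 | 1111011101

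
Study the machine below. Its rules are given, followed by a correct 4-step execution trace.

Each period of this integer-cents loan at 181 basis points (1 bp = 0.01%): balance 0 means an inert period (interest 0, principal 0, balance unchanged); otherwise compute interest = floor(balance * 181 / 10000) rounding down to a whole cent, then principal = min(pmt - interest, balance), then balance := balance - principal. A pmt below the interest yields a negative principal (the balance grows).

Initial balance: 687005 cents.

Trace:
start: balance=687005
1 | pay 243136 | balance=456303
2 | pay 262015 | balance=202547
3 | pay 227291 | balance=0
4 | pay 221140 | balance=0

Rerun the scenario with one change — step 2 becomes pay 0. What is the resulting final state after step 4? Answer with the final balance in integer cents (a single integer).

(re-executing from step 2 with the substitution; state before step 2: balance=456303)
2 | pay 0 | balance=464562
3 | pay 227291 | balance=245679
4 | pay 221140 | balance=28985

28985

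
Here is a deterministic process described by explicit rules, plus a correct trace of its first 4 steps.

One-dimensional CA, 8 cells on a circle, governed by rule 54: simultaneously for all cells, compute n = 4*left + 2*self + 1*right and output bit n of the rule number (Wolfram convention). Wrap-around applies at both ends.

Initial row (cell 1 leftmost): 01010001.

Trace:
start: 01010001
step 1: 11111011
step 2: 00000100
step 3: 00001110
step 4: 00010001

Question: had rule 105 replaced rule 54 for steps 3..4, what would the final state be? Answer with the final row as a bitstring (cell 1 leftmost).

00010101

(re-executing steps 3..4 under rule 105; state before step 3: 00000100)
step 3: 11110001
step 4: 00010101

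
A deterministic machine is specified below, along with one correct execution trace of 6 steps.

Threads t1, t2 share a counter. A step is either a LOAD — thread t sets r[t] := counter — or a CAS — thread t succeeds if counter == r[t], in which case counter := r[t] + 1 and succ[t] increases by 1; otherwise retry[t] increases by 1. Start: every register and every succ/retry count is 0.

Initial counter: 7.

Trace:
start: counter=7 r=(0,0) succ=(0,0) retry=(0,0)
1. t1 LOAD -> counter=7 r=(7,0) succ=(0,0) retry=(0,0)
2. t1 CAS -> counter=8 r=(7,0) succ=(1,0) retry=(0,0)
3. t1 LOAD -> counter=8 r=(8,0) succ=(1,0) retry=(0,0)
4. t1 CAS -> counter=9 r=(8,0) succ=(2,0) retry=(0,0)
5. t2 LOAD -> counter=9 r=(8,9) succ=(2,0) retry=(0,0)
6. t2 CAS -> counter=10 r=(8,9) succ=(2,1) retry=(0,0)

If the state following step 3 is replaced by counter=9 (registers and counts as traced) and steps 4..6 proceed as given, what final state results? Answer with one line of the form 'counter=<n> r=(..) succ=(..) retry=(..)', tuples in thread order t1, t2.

counter=10 r=(8,9) succ=(1,1) retry=(1,0)

state after step 3 := counter=9 r=(8,0) succ=(1,0) retry=(0,0)
4. t1 CAS -> counter=9 r=(8,0) succ=(1,0) retry=(1,0)
5. t2 LOAD -> counter=9 r=(8,9) succ=(1,0) retry=(1,0)
6. t2 CAS -> counter=10 r=(8,9) succ=(1,1) retry=(1,0)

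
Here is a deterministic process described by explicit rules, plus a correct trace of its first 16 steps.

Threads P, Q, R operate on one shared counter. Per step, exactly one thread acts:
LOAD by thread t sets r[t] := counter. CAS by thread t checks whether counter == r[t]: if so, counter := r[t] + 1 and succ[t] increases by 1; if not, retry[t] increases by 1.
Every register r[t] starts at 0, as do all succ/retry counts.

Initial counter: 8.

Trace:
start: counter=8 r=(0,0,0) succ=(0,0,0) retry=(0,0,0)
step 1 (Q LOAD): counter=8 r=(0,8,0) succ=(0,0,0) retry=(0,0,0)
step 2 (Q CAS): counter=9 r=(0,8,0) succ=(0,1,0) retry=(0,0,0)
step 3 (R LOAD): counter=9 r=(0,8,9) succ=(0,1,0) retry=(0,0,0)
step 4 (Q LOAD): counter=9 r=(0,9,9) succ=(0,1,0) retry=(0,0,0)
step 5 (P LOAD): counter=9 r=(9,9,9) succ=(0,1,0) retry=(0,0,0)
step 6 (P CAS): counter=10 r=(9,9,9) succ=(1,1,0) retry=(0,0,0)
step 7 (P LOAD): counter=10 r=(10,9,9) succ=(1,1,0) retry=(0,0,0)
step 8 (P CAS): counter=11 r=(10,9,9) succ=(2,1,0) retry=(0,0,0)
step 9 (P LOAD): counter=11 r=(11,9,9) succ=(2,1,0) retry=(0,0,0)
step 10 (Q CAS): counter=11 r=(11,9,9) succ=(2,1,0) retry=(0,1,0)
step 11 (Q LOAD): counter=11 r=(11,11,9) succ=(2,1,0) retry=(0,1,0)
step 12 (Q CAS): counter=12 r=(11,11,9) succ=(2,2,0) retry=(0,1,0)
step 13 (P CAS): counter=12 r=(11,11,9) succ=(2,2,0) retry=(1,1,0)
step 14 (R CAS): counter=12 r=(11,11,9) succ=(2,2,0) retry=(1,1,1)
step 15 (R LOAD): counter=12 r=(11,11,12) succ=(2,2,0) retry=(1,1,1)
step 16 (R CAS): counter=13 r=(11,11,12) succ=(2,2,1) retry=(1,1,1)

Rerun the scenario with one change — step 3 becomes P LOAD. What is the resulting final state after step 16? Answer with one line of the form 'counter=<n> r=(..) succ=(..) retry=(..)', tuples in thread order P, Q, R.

(re-executing from step 3 with the substitution; state before step 3: counter=9 r=(0,8,0) succ=(0,1,0) retry=(0,0,0))
step 3 (P LOAD): counter=9 r=(9,8,0) succ=(0,1,0) retry=(0,0,0)
step 4 (Q LOAD): counter=9 r=(9,9,0) succ=(0,1,0) retry=(0,0,0)
step 5 (P LOAD): counter=9 r=(9,9,0) succ=(0,1,0) retry=(0,0,0)
step 6 (P CAS): counter=10 r=(9,9,0) succ=(1,1,0) retry=(0,0,0)
step 7 (P LOAD): counter=10 r=(10,9,0) succ=(1,1,0) retry=(0,0,0)
step 8 (P CAS): counter=11 r=(10,9,0) succ=(2,1,0) retry=(0,0,0)
step 9 (P LOAD): counter=11 r=(11,9,0) succ=(2,1,0) retry=(0,0,0)
step 10 (Q CAS): counter=11 r=(11,9,0) succ=(2,1,0) retry=(0,1,0)
step 11 (Q LOAD): counter=11 r=(11,11,0) succ=(2,1,0) retry=(0,1,0)
step 12 (Q CAS): counter=12 r=(11,11,0) succ=(2,2,0) retry=(0,1,0)
step 13 (P CAS): counter=12 r=(11,11,0) succ=(2,2,0) retry=(1,1,0)
step 14 (R CAS): counter=12 r=(11,11,0) succ=(2,2,0) retry=(1,1,1)
step 15 (R LOAD): counter=12 r=(11,11,12) succ=(2,2,0) retry=(1,1,1)
step 16 (R CAS): counter=13 r=(11,11,12) succ=(2,2,1) retry=(1,1,1)

counter=13 r=(11,11,12) succ=(2,2,1) retry=(1,1,1)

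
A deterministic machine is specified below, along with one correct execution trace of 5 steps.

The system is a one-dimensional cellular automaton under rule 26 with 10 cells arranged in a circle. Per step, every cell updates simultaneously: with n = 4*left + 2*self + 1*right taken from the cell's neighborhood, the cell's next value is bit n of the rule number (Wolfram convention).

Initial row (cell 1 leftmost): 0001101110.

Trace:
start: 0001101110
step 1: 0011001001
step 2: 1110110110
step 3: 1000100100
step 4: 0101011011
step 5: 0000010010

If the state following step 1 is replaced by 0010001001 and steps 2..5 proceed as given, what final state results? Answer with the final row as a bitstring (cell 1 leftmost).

0010010010

state after step 1 := 0010001001
step 2: 1101010110
step 3: 1000000100
step 4: 0100001011
step 5: 0010010010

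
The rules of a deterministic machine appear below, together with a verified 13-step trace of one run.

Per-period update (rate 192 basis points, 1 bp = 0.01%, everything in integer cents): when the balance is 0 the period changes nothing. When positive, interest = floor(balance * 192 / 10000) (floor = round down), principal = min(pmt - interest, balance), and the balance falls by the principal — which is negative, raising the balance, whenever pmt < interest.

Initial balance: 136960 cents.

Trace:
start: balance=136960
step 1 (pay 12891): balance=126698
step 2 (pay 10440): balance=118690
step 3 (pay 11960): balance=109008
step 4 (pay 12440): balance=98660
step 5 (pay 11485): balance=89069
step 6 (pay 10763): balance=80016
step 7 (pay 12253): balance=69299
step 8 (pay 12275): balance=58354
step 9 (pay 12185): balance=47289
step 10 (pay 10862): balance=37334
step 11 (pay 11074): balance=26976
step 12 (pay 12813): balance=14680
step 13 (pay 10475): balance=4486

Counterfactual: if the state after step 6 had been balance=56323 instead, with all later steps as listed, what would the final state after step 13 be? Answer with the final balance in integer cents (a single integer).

state after step 6 := balance=56323
step 7 (pay 12253): balance=45151
step 8 (pay 12275): balance=33742
step 9 (pay 12185): balance=22204
step 10 (pay 10862): balance=11768
step 11 (pay 11074): balance=919
step 12 (pay 12813): balance=0
step 13 (pay 10475): balance=0

0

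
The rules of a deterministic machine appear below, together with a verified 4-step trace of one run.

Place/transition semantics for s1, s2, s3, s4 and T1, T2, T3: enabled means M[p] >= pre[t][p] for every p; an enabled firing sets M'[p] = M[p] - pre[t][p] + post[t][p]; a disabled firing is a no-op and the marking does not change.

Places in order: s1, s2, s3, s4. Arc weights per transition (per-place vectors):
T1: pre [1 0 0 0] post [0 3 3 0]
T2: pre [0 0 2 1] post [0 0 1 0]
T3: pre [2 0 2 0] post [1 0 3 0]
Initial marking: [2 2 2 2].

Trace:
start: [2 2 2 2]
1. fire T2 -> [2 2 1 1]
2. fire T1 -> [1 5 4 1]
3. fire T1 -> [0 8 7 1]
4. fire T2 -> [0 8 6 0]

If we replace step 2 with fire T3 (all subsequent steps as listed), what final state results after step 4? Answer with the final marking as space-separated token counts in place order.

(re-executing from step 2 with the substitution; state before step 2: [2 2 1 1])
2. fire T3 -> [2 2 1 1]
3. fire T1 -> [1 5 4 1]
4. fire T2 -> [1 5 3 0]

1 5 3 0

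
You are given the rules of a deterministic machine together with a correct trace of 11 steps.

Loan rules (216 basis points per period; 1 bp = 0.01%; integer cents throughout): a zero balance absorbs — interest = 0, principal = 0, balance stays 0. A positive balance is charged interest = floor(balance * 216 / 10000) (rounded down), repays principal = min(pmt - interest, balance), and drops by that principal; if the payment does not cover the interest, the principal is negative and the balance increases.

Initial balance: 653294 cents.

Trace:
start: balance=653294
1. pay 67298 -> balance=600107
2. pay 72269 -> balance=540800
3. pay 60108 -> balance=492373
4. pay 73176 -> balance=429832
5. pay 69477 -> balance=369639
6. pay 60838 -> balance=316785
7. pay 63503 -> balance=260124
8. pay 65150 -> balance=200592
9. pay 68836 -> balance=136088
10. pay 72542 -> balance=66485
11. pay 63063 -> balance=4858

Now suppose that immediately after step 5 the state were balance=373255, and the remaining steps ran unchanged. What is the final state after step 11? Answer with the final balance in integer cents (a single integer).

state after step 5 := balance=373255
6. pay 60838 -> balance=320479
7. pay 63503 -> balance=263898
8. pay 65150 -> balance=204448
9. pay 68836 -> balance=140028
10. pay 72542 -> balance=70510
11. pay 63063 -> balance=8970

8970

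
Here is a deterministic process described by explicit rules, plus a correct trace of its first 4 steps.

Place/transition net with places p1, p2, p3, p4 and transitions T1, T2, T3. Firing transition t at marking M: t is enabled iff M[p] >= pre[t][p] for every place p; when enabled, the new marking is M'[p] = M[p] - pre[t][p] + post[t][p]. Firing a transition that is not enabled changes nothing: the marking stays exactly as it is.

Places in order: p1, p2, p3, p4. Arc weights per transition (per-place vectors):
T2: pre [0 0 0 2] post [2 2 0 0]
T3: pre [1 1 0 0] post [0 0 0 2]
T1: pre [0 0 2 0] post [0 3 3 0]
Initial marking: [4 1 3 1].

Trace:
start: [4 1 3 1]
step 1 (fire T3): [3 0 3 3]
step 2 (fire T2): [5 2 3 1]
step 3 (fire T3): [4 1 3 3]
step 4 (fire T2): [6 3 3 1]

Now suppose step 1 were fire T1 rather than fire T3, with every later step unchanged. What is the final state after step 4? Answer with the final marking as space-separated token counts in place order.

(re-executing from step 1 with the substitution; state before step 1: [4 1 3 1])
step 1 (fire T1): [4 4 4 1]
step 2 (fire T2): [4 4 4 1]
step 3 (fire T3): [3 3 4 3]
step 4 (fire T2): [5 5 4 1]

5 5 4 1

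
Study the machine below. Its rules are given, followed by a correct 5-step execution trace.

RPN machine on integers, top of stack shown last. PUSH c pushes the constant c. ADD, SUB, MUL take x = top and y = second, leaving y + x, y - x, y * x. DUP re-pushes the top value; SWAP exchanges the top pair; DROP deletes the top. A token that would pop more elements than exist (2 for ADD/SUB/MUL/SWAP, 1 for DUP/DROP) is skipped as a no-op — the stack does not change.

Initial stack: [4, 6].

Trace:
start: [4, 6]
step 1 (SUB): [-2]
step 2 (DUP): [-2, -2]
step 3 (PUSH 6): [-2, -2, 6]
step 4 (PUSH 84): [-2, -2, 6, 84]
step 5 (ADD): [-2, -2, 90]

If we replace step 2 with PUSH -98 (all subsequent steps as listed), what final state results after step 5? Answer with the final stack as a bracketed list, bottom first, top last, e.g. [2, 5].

(re-executing from step 2 with the substitution; state before step 2: [-2])
step 2 (PUSH -98): [-2, -98]
step 3 (PUSH 6): [-2, -98, 6]
step 4 (PUSH 84): [-2, -98, 6, 84]
step 5 (ADD): [-2, -98, 90]

[-2, -98, 90]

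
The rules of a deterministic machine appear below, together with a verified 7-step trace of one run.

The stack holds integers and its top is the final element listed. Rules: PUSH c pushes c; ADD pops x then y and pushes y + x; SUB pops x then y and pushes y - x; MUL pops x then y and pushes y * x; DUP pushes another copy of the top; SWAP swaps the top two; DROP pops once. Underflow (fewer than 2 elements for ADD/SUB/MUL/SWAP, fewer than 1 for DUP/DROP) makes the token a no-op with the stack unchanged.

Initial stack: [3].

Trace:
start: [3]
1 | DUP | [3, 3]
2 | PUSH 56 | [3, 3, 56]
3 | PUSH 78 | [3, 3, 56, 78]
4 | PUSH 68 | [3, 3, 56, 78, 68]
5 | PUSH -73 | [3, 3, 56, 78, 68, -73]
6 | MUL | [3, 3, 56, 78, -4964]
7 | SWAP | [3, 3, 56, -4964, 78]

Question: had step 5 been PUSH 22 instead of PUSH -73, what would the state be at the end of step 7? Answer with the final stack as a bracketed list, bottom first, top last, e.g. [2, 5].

[3, 3, 56, 1496, 78]

(re-executing from step 5 with the substitution; state before step 5: [3, 3, 56, 78, 68])
5 | PUSH 22 | [3, 3, 56, 78, 68, 22]
6 | MUL | [3, 3, 56, 78, 1496]
7 | SWAP | [3, 3, 56, 1496, 78]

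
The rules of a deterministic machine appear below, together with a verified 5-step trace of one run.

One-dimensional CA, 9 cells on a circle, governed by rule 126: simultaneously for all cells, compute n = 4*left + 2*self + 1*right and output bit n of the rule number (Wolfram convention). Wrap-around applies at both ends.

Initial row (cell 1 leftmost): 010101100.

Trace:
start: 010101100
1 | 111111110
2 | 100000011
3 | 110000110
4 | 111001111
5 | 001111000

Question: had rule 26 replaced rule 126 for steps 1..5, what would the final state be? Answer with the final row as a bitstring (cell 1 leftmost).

110101000

(re-executing steps 1..5 under rule 26; state before step 1: 010101100)
1 | 100001010
2 | 010010000
3 | 101101000
4 | 001000101
5 | 110101000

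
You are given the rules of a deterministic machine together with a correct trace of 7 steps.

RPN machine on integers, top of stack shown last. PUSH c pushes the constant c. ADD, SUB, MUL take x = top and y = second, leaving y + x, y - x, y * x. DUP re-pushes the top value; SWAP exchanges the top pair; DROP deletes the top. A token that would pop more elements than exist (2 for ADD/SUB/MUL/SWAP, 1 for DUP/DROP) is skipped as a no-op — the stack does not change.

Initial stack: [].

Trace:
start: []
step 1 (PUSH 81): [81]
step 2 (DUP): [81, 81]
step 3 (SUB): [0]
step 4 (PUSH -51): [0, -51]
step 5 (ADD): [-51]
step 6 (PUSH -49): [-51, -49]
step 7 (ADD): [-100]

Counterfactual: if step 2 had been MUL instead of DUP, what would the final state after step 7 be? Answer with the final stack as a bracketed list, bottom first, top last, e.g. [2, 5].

(re-executing from step 2 with the substitution; state before step 2: [81])
step 2 (MUL): [81]
step 3 (SUB): [81]
step 4 (PUSH -51): [81, -51]
step 5 (ADD): [30]
step 6 (PUSH -49): [30, -49]
step 7 (ADD): [-19]

[-19]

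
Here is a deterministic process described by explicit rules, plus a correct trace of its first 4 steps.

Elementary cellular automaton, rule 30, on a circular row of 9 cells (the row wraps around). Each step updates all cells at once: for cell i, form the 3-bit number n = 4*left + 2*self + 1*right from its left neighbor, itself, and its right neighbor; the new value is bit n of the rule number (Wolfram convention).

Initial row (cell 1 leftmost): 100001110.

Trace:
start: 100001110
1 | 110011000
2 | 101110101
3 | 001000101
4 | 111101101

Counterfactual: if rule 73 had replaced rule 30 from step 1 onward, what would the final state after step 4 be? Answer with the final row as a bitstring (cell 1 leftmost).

(re-executing steps 1..4 under rule 73; state before step 1: 100001110)
1 | 001101010
2 | 101100000
3 | 001101110
4 | 101101010

101101010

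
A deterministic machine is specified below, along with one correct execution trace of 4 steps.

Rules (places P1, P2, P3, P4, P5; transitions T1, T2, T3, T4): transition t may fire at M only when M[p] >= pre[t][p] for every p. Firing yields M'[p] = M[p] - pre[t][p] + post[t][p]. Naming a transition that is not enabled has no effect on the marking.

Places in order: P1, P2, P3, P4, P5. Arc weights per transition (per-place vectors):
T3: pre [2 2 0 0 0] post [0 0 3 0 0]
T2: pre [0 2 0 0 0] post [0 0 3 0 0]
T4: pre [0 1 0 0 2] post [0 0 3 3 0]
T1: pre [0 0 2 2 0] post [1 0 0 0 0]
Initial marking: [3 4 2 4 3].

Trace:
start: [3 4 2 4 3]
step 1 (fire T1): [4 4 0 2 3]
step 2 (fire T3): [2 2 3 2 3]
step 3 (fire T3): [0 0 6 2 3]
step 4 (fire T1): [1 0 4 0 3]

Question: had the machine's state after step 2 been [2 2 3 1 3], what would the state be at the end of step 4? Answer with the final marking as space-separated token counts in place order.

state after step 2 := [2 2 3 1 3]
step 3 (fire T3): [0 0 6 1 3]
step 4 (fire T1): [0 0 6 1 3]

0 0 6 1 3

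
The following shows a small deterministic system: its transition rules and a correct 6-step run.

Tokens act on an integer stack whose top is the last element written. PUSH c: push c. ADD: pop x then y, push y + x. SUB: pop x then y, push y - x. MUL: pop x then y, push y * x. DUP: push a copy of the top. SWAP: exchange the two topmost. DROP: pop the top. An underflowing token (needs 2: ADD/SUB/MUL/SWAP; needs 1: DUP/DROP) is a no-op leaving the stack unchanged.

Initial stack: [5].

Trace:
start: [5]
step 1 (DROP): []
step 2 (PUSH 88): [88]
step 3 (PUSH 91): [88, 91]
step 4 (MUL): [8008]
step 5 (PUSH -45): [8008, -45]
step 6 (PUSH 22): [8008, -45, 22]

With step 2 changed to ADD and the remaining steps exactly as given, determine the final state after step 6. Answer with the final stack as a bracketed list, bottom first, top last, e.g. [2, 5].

[91, -45, 22]

(re-executing from step 2 with the substitution; state before step 2: [])
step 2 (ADD): []
step 3 (PUSH 91): [91]
step 4 (MUL): [91]
step 5 (PUSH -45): [91, -45]
step 6 (PUSH 22): [91, -45, 22]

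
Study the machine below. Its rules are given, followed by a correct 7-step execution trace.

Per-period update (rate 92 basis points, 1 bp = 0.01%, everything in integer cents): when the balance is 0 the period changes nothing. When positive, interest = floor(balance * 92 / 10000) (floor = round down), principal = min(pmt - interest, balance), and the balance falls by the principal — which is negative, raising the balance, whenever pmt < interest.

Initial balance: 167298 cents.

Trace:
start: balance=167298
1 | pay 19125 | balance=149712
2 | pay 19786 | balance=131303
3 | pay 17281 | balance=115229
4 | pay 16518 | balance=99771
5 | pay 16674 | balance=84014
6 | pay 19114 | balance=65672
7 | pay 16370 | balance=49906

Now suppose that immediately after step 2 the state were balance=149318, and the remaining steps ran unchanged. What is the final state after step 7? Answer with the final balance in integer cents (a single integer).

68766

state after step 2 := balance=149318
3 | pay 17281 | balance=133410
4 | pay 16518 | balance=118119
5 | pay 16674 | balance=102531
6 | pay 19114 | balance=84360
7 | pay 16370 | balance=68766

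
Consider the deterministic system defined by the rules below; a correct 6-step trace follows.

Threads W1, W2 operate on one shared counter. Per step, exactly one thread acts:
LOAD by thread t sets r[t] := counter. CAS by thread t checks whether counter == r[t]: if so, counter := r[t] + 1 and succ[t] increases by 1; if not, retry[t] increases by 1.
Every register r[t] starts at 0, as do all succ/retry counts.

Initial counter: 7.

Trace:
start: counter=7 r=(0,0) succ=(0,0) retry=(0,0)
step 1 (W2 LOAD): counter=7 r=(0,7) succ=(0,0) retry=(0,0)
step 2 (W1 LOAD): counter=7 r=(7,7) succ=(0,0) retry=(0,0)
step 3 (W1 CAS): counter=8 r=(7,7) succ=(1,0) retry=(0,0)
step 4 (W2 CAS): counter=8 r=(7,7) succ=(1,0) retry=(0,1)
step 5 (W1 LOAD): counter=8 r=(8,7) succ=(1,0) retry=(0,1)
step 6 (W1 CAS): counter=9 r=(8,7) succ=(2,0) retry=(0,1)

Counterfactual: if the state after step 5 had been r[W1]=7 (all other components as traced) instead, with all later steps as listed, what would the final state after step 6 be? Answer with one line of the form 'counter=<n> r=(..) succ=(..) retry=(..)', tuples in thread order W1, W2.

counter=8 r=(7,7) succ=(1,0) retry=(1,1)

state after step 5 := counter=8 r=(7,7) succ=(1,0) retry=(0,1)
step 6 (W1 CAS): counter=8 r=(7,7) succ=(1,0) retry=(1,1)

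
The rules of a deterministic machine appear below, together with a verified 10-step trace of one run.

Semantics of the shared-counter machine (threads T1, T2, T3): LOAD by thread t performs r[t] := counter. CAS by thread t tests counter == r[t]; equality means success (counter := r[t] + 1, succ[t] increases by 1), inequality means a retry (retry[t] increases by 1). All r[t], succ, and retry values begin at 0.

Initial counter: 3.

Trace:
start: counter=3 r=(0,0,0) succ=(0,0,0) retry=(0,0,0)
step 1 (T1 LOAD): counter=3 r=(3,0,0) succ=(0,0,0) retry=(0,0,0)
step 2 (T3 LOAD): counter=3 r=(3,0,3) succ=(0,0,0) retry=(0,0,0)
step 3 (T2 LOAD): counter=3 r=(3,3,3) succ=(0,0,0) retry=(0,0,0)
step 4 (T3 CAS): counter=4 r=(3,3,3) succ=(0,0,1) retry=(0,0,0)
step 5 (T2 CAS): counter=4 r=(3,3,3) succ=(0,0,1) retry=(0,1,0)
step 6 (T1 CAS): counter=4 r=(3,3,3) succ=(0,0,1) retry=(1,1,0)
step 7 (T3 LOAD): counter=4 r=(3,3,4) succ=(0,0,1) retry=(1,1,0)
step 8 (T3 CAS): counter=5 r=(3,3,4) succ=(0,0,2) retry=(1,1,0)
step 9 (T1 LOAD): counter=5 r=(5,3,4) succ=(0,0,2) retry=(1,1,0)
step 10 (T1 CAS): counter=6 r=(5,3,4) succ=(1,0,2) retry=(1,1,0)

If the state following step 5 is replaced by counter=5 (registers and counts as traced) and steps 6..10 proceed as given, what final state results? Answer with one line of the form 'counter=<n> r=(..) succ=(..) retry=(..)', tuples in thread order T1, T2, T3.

counter=7 r=(6,3,5) succ=(1,0,2) retry=(1,1,0)

state after step 5 := counter=5 r=(3,3,3) succ=(0,0,1) retry=(0,1,0)
step 6 (T1 CAS): counter=5 r=(3,3,3) succ=(0,0,1) retry=(1,1,0)
step 7 (T3 LOAD): counter=5 r=(3,3,5) succ=(0,0,1) retry=(1,1,0)
step 8 (T3 CAS): counter=6 r=(3,3,5) succ=(0,0,2) retry=(1,1,0)
step 9 (T1 LOAD): counter=6 r=(6,3,5) succ=(0,0,2) retry=(1,1,0)
step 10 (T1 CAS): counter=7 r=(6,3,5) succ=(1,0,2) retry=(1,1,0)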